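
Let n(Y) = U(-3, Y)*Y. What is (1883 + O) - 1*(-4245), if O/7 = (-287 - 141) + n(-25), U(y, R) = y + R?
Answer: 8032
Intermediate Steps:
U(y, R) = R + y
n(Y) = Y*(-3 + Y) (n(Y) = (Y - 3)*Y = (-3 + Y)*Y = Y*(-3 + Y))
O = 1904 (O = 7*((-287 - 141) - 25*(-3 - 25)) = 7*(-428 - 25*(-28)) = 7*(-428 + 700) = 7*272 = 1904)
(1883 + O) - 1*(-4245) = (1883 + 1904) - 1*(-4245) = 3787 + 4245 = 8032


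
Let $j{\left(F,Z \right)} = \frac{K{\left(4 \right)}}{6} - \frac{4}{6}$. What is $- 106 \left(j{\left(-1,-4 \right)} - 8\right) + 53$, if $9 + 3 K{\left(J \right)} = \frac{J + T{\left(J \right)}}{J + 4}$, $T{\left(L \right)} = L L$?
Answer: $\frac{18179}{18} \approx 1009.9$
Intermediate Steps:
$T{\left(L \right)} = L^{2}$
$K{\left(J \right)} = -3 + \frac{J + J^{2}}{3 \left(4 + J\right)}$ ($K{\left(J \right)} = -3 + \frac{\left(J + J^{2}\right) \frac{1}{J + 4}}{3} = -3 + \frac{\left(J + J^{2}\right) \frac{1}{4 + J}}{3} = -3 + \frac{\frac{1}{4 + J} \left(J + J^{2}\right)}{3} = -3 + \frac{J + J^{2}}{3 \left(4 + J\right)}$)
$j{\left(F,Z \right)} = - \frac{37}{36}$ ($j{\left(F,Z \right)} = \frac{\frac{1}{3} \frac{1}{4 + 4} \left(-36 + 4^{2} - 32\right)}{6} - \frac{4}{6} = \frac{-36 + 16 - 32}{3 \cdot 8} \cdot \frac{1}{6} - \frac{2}{3} = \frac{1}{3} \cdot \frac{1}{8} \left(-52\right) \frac{1}{6} - \frac{2}{3} = \left(- \frac{13}{6}\right) \frac{1}{6} - \frac{2}{3} = - \frac{13}{36} - \frac{2}{3} = - \frac{37}{36}$)
$- 106 \left(j{\left(-1,-4 \right)} - 8\right) + 53 = - 106 \left(- \frac{37}{36} - 8\right) + 53 = \left(-106\right) \left(- \frac{325}{36}\right) + 53 = \frac{17225}{18} + 53 = \frac{18179}{18}$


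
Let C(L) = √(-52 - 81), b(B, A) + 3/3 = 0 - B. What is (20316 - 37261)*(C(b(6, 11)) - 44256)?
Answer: 749917920 - 16945*I*√133 ≈ 7.4992e+8 - 1.9542e+5*I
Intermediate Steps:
b(B, A) = -1 - B (b(B, A) = -1 + (0 - B) = -1 - B)
C(L) = I*√133 (C(L) = √(-133) = I*√133)
(20316 - 37261)*(C(b(6, 11)) - 44256) = (20316 - 37261)*(I*√133 - 44256) = -16945*(-44256 + I*√133) = 749917920 - 16945*I*√133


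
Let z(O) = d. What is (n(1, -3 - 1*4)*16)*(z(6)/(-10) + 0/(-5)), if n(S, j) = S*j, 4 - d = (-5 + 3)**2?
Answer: 0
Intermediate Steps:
d = 0 (d = 4 - (-5 + 3)**2 = 4 - 1*(-2)**2 = 4 - 1*4 = 4 - 4 = 0)
z(O) = 0
(n(1, -3 - 1*4)*16)*(z(6)/(-10) + 0/(-5)) = ((1*(-3 - 1*4))*16)*(0/(-10) + 0/(-5)) = ((1*(-3 - 4))*16)*(0*(-1/10) + 0*(-1/5)) = ((1*(-7))*16)*(0 + 0) = -7*16*0 = -112*0 = 0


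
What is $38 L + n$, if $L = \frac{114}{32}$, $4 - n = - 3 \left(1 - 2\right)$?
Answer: $\frac{1091}{8} \approx 136.38$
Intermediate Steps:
$n = 1$ ($n = 4 - - 3 \left(1 - 2\right) = 4 - \left(-3\right) \left(-1\right) = 4 - 3 = 1$)
$L = \frac{57}{16}$ ($L = 114 \cdot \frac{1}{32} = \frac{57}{16} \approx 3.5625$)
$38 L + n = 38 \cdot \frac{57}{16} + 1 = \frac{1083}{8} + 1 = \frac{1091}{8}$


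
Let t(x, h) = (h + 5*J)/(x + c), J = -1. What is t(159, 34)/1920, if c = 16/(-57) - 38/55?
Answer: 6061/63413632 ≈ 9.5579e-5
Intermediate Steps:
c = -3046/3135 (c = 16*(-1/57) - 38*1/55 = -16/57 - 38/55 = -3046/3135 ≈ -0.97161)
t(x, h) = (-5 + h)/(-3046/3135 + x) (t(x, h) = (h + 5*(-1))/(x - 3046/3135) = (h - 5)/(-3046/3135 + x) = (-5 + h)/(-3046/3135 + x))
t(159, 34)/1920 = (3135*(-5 + 34)/(-3046 + 3135*159))/1920 = (3135*29/(-3046 + 498465))*(1/1920) = (3135*29/495419)*(1/1920) = (3135*(1/495419)*29)*(1/1920) = (90915/495419)*(1/1920) = 6061/63413632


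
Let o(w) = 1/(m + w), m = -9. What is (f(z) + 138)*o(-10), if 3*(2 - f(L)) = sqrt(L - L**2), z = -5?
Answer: -140/19 + I*sqrt(30)/57 ≈ -7.3684 + 0.096092*I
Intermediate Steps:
f(L) = 2 - sqrt(L - L**2)/3
o(w) = 1/(-9 + w)
(f(z) + 138)*o(-10) = ((2 - I*sqrt(30)/3) + 138)/(-9 - 10) = ((2 - I*sqrt(30)/3) + 138)/(-19) = ((2 - I*sqrt(30)/3) + 138)*(-1/19) = (140 - I*sqrt(30)/3)*(-1/19) = -140/19 + I*sqrt(30)/57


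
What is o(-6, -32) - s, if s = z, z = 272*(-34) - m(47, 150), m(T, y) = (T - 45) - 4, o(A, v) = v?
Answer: 9214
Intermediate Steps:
m(T, y) = -49 + T (m(T, y) = (-45 + T) - 4 = -49 + T)
z = -9246 (z = 272*(-34) - (-49 + 47) = -9248 - 1*(-2) = -9248 + 2 = -9246)
s = -9246
o(-6, -32) - s = -32 - 1*(-9246) = -32 + 9246 = 9214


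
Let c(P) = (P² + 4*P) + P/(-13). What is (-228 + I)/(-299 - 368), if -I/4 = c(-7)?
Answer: 4084/8671 ≈ 0.47100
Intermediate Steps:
c(P) = P² + 51*P/13 (c(P) = (P² + 4*P) + P*(-1/13) = (P² + 4*P) - P/13 = P² + 51*P/13)
I = -1120/13 (I = -4*(-7)*(51 + 13*(-7))/13 = -4*(-7)*(51 - 91)/13 = -4*(-7)*(-40)/13 = -4*280/13 = -1120/13 ≈ -86.154)
(-228 + I)/(-299 - 368) = (-228 - 1120/13)/(-299 - 368) = -4084/13/(-667) = -4084/13*(-1/667) = 4084/8671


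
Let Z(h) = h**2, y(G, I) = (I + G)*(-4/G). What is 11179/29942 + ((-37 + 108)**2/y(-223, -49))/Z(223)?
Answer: 1280678037/3632323904 ≈ 0.35258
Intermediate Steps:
y(G, I) = -4*(G + I)/G (y(G, I) = (G + I)*(-4/G) = -4*(G + I)/G)
11179/29942 + ((-37 + 108)**2/y(-223, -49))/Z(223) = 11179/29942 + ((-37 + 108)**2/(-4 - 4*(-49)/(-223)))/(223**2) = 11179*(1/29942) + (71**2/(-4 - 4*(-49)*(-1/223)))/49729 = 11179/29942 + (5041/(-4 - 196/223))*(1/49729) = 11179/29942 + (5041/(-1088/223))*(1/49729) = 11179/29942 + (5041*(-223/1088))*(1/49729) = 11179/29942 - 1124143/1088*1/49729 = 11179/29942 - 5041/242624 = 1280678037/3632323904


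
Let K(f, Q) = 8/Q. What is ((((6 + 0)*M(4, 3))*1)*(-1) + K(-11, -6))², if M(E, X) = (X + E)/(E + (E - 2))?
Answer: 625/9 ≈ 69.444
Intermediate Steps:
M(E, X) = (E + X)/(-2 + 2*E) (M(E, X) = (E + X)/(E + (-2 + E)) = (E + X)/(-2 + 2*E))
((((6 + 0)*M(4, 3))*1)*(-1) + K(-11, -6))² = ((((6 + 0)*((4 + 3)/(2*(-1 + 4))))*1)*(-1) + 8/(-6))² = (((6*((½)*7/3))*1)*(-1) + 8*(-⅙))² = (((6*((½)*(⅓)*7))*1)*(-1) - 4/3)² = (((6*(7/6))*1)*(-1) - 4/3)² = ((7*1)*(-1) - 4/3)² = (7*(-1) - 4/3)² = (-7 - 4/3)² = (-25/3)² = 625/9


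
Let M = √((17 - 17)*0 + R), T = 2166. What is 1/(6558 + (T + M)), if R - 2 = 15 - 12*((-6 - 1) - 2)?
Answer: 8724/76108051 - 5*√5/76108051 ≈ 0.00011448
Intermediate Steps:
R = 125 (R = 2 + (15 - 12*((-6 - 1) - 2)) = 2 + (15 - 12*(-7 - 2)) = 2 + (15 - 12*(-9)) = 2 + (15 + 108) = 2 + 123 = 125)
M = 5*√5 (M = √((17 - 17)*0 + 125) = √(0*0 + 125) = √(0 + 125) = √125 = 5*√5 ≈ 11.180)
1/(6558 + (T + M)) = 1/(6558 + (2166 + 5*√5)) = 1/(8724 + 5*√5)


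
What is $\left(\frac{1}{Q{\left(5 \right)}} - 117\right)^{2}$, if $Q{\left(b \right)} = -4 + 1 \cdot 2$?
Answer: $\frac{55225}{4} \approx 13806.0$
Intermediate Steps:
$Q{\left(b \right)} = -2$ ($Q{\left(b \right)} = -4 + 2 = -2$)
$\left(\frac{1}{Q{\left(5 \right)}} - 117\right)^{2} = \left(\frac{1}{-2} - 117\right)^{2} = \left(- \frac{1}{2} - 117\right)^{2} = \left(- \frac{235}{2}\right)^{2} = \frac{55225}{4}$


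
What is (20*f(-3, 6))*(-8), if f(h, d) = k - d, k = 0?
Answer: 960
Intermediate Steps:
f(h, d) = -d (f(h, d) = 0 - d = -d)
(20*f(-3, 6))*(-8) = (20*(-1*6))*(-8) = (20*(-6))*(-8) = -120*(-8) = 960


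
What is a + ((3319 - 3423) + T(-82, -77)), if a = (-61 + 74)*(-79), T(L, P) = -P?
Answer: -1054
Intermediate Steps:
a = -1027 (a = 13*(-79) = -1027)
a + ((3319 - 3423) + T(-82, -77)) = -1027 + ((3319 - 3423) - 1*(-77)) = -1027 + (-104 + 77) = -1027 - 27 = -1054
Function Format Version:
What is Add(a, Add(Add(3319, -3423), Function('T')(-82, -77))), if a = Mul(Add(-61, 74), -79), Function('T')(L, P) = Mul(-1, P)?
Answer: -1054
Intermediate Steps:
a = -1027 (a = Mul(13, -79) = -1027)
Add(a, Add(Add(3319, -3423), Function('T')(-82, -77))) = Add(-1027, Add(Add(3319, -3423), Mul(-1, -77))) = Add(-1027, Add(-104, 77)) = Add(-1027, -27) = -1054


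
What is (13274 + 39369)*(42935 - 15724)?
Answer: 1432468673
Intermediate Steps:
(13274 + 39369)*(42935 - 15724) = 52643*27211 = 1432468673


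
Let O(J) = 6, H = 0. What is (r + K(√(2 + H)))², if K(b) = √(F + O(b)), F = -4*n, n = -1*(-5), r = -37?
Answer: (37 - I*√14)² ≈ 1355.0 - 276.88*I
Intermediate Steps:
n = 5
F = -20 (F = -4*5 = -20)
K(b) = I*√14 (K(b) = √(-20 + 6) = √(-14) = I*√14)
(r + K(√(2 + H)))² = (-37 + I*√14)²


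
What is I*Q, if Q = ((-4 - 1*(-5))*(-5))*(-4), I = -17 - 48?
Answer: -1300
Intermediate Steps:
I = -65
Q = 20 (Q = ((-4 + 5)*(-5))*(-4) = (1*(-5))*(-4) = -5*(-4) = 20)
I*Q = -65*20 = -1300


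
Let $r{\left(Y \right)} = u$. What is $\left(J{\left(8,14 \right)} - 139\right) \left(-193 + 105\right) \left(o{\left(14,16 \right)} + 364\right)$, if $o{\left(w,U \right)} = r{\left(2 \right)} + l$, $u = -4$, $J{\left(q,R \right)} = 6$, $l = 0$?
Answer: $4213440$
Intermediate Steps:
$r{\left(Y \right)} = -4$
$o{\left(w,U \right)} = -4$ ($o{\left(w,U \right)} = -4 + 0 = -4$)
$\left(J{\left(8,14 \right)} - 139\right) \left(-193 + 105\right) \left(o{\left(14,16 \right)} + 364\right) = \left(6 - 139\right) \left(-193 + 105\right) \left(-4 + 364\right) = \left(-133\right) \left(-88\right) 360 = 11704 \cdot 360 = 4213440$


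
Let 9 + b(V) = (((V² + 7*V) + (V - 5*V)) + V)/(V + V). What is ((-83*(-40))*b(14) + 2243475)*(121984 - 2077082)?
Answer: -4386213485550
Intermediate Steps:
b(V) = -9 + (V² + 4*V)/(2*V) (b(V) = -9 + (((V² + 7*V) + (V - 5*V)) + V)/(V + V) = -9 + (((V² + 7*V) - 4*V) + V)/((2*V)) = -9 + ((V² + 3*V) + V)*(1/(2*V)) = -9 + (V² + 4*V)*(1/(2*V)) = -9 + (V² + 4*V)/(2*V))
((-83*(-40))*b(14) + 2243475)*(121984 - 2077082) = ((-83*(-40))*(-7 + (½)*14) + 2243475)*(121984 - 2077082) = (3320*(-7 + 7) + 2243475)*(-1955098) = (3320*0 + 2243475)*(-1955098) = (0 + 2243475)*(-1955098) = 2243475*(-1955098) = -4386213485550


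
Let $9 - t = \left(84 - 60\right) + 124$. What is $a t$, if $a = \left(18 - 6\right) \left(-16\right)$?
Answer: $26688$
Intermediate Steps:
$a = -192$ ($a = 12 \left(-16\right) = -192$)
$t = -139$ ($t = 9 - \left(\left(84 - 60\right) + 124\right) = 9 - \left(24 + 124\right) = 9 - 148 = -139$)
$a t = \left(-192\right) \left(-139\right) = 26688$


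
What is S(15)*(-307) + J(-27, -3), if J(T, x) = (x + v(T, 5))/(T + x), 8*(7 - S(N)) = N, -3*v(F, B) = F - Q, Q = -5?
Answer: -566467/360 ≈ -1573.5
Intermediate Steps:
v(F, B) = -5/3 - F/3 (v(F, B) = -(F - 1*(-5))/3 = -(F + 5)/3 = -(5 + F)/3 = -5/3 - F/3)
S(N) = 7 - N/8
J(T, x) = (-5/3 + x - T/3)/(T + x) (J(T, x) = (x + (-5/3 - T/3))/(T + x) = (-5/3 + x - T/3)/(T + x))
S(15)*(-307) + J(-27, -3) = (7 - ⅛*15)*(-307) + (-5/3 - 3 - ⅓*(-27))/(-27 - 3) = (7 - 15/8)*(-307) + (-5/3 - 3 + 9)/(-30) = (41/8)*(-307) - 1/30*13/3 = -12587/8 - 13/90 = -566467/360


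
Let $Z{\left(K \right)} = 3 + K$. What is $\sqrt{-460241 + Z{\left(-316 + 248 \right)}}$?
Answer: $7 i \sqrt{9394} \approx 678.46 i$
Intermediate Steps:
$\sqrt{-460241 + Z{\left(-316 + 248 \right)}} = \sqrt{-460241 + \left(3 + \left(-316 + 248\right)\right)} = \sqrt{-460241 + \left(3 - 68\right)} = \sqrt{-460241 - 65} = \sqrt{-460306} = 7 i \sqrt{9394}$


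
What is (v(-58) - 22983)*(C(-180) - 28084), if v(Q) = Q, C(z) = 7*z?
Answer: 676115104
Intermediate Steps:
(v(-58) - 22983)*(C(-180) - 28084) = (-58 - 22983)*(7*(-180) - 28084) = -23041*(-1260 - 28084) = -23041*(-29344) = 676115104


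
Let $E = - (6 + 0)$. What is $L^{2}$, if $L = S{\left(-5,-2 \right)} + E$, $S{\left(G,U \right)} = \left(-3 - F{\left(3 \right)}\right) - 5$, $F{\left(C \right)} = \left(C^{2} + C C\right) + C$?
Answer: $1225$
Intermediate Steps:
$F{\left(C \right)} = C + 2 C^{2}$ ($F{\left(C \right)} = \left(C^{2} + C^{2}\right) + C = 2 C^{2} + C = C + 2 C^{2}$)
$S{\left(G,U \right)} = -29$ ($S{\left(G,U \right)} = \left(-3 - 3 \left(1 + 2 \cdot 3\right)\right) - 5 = \left(-3 - 3 \left(1 + 6\right)\right) - 5 = \left(-3 - 3 \cdot 7\right) - 5 = \left(-3 - 21\right) - 5 = -24 - 5 = -29$)
$E = -6$ ($E = \left(-1\right) 6 = -6$)
$L = -35$ ($L = -29 - 6 = -35$)
$L^{2} = \left(-35\right)^{2} = 1225$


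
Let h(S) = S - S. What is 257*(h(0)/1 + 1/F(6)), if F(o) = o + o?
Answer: 257/12 ≈ 21.417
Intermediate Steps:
h(S) = 0
F(o) = 2*o
257*(h(0)/1 + 1/F(6)) = 257*(0/1 + 1/(2*6)) = 257*(0*1 + 1/12) = 257*(0 + 1*(1/12)) = 257*(0 + 1/12) = 257*(1/12) = 257/12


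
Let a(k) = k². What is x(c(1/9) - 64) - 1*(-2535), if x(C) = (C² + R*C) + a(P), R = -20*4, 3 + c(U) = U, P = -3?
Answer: 1001908/81 ≈ 12369.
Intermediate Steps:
c(U) = -3 + U
R = -80
x(C) = 9 + C² - 80*C (x(C) = (C² - 80*C) + (-3)² = (C² - 80*C) + 9 = 9 + C² - 80*C)
x(c(1/9) - 64) - 1*(-2535) = (9 + ((-3 + 1/9) - 64)² - 80*((-3 + 1/9) - 64)) - 1*(-2535) = (9 + ((-3 + ⅑) - 64)² - 80*((-3 + ⅑) - 64)) + 2535 = (9 + (-26/9 - 64)² - 80*(-26/9 - 64)) + 2535 = (9 + (-602/9)² - 80*(-602/9)) + 2535 = (9 + 362404/81 + 48160/9) + 2535 = 796573/81 + 2535 = 1001908/81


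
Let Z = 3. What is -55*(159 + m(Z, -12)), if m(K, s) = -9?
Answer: -8250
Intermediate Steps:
-55*(159 + m(Z, -12)) = -55*(159 - 9) = -55*150 = -8250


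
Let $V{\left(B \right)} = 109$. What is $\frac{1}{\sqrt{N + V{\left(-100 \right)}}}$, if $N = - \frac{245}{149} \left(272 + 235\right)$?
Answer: $- \frac{i \sqrt{16088126}}{107974} \approx - 0.037148 i$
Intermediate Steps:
$N = - \frac{124215}{149}$ ($N = \left(-245\right) \frac{1}{149} \cdot 507 = \left(- \frac{245}{149}\right) 507 = - \frac{124215}{149} \approx -833.66$)
$\frac{1}{\sqrt{N + V{\left(-100 \right)}}} = \frac{1}{\sqrt{- \frac{124215}{149} + 109}} = \frac{1}{\sqrt{- \frac{107974}{149}}} = \frac{1}{\frac{1}{149} i \sqrt{16088126}} = - \frac{i \sqrt{16088126}}{107974}$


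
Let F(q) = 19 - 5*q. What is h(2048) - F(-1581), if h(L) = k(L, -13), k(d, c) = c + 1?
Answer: -7936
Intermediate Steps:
k(d, c) = 1 + c
h(L) = -12 (h(L) = 1 - 13 = -12)
h(2048) - F(-1581) = -12 - (19 - 5*(-1581)) = -12 - (19 + 7905) = -12 - 1*7924 = -12 - 7924 = -7936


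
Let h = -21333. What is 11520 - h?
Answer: 32853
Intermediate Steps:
11520 - h = 11520 - 1*(-21333) = 11520 + 21333 = 32853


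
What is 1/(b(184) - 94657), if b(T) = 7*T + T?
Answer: -1/93185 ≈ -1.0731e-5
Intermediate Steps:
b(T) = 8*T
1/(b(184) - 94657) = 1/(8*184 - 94657) = 1/(1472 - 94657) = 1/(-93185) = -1/93185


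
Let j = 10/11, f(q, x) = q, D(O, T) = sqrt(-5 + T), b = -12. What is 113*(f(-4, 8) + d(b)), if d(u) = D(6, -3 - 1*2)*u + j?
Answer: -3842/11 - 1356*I*sqrt(10) ≈ -349.27 - 4288.0*I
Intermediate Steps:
j = 10/11 (j = 10*(1/11) = 10/11 ≈ 0.90909)
d(u) = 10/11 + I*u*sqrt(10) (d(u) = sqrt(-5 + (-3 - 1*2))*u + 10/11 = sqrt(-5 + (-3 - 2))*u + 10/11 = sqrt(-5 - 5)*u + 10/11 = sqrt(-10)*u + 10/11 = (I*sqrt(10))*u + 10/11 = I*u*sqrt(10) + 10/11 = 10/11 + I*u*sqrt(10))
113*(f(-4, 8) + d(b)) = 113*(-4 + (10/11 + I*(-12)*sqrt(10))) = 113*(-4 + (10/11 - 12*I*sqrt(10))) = 113*(-34/11 - 12*I*sqrt(10)) = -3842/11 - 1356*I*sqrt(10)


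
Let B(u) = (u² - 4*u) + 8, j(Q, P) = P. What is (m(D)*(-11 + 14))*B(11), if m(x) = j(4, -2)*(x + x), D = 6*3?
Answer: -18360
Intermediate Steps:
B(u) = 8 + u² - 4*u
D = 18
m(x) = -4*x (m(x) = -2*(x + x) = -4*x)
(m(D)*(-11 + 14))*B(11) = ((-4*18)*(-11 + 14))*(8 + 11² - 4*11) = (-72*3)*(8 + 121 - 44) = -216*85 = -18360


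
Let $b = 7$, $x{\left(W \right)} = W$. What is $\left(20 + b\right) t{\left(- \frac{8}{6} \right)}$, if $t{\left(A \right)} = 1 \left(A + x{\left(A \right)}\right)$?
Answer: $-72$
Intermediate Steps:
$t{\left(A \right)} = 2 A$ ($t{\left(A \right)} = 1 \left(A + A\right) = 1 \cdot 2 A = 2 A$)
$\left(20 + b\right) t{\left(- \frac{8}{6} \right)} = \left(20 + 7\right) 2 \left(- \frac{8}{6}\right) = 27 \cdot 2 \left(\left(-8\right) \frac{1}{6}\right) = 27 \cdot 2 \left(- \frac{4}{3}\right) = 27 \left(- \frac{8}{3}\right) = -72$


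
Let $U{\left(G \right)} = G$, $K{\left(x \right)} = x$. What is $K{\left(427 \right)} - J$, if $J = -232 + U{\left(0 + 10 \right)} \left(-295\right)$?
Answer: $3609$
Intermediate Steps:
$J = -3182$ ($J = -232 + \left(0 + 10\right) \left(-295\right) = -232 + 10 \left(-295\right) = -232 - 2950 = -3182$)
$K{\left(427 \right)} - J = 427 - -3182 = 427 + 3182 = 3609$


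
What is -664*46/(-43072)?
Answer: 1909/2692 ≈ 0.70914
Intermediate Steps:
-664*46/(-43072) = -30544*(-1/43072) = 1909/2692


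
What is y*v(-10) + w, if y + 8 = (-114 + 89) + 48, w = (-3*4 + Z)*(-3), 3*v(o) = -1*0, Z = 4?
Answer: 24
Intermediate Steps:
v(o) = 0 (v(o) = (-1*0)/3 = (⅓)*0 = 0)
w = 24 (w = (-3*4 + 4)*(-3) = (-12 + 4)*(-3) = -8*(-3) = 24)
y = 15 (y = -8 + ((-114 + 89) + 48) = -8 + (-25 + 48) = -8 + 23 = 15)
y*v(-10) + w = 15*0 + 24 = 0 + 24 = 24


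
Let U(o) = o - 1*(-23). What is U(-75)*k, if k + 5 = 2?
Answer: 156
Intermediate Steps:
U(o) = 23 + o (U(o) = o + 23 = 23 + o)
k = -3 (k = -5 + 2 = -3)
U(-75)*k = (23 - 75)*(-3) = -52*(-3) = 156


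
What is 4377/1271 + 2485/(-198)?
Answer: -2291789/251658 ≈ -9.1068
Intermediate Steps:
4377/1271 + 2485/(-198) = 4377*(1/1271) + 2485*(-1/198) = 4377/1271 - 2485/198 = -2291789/251658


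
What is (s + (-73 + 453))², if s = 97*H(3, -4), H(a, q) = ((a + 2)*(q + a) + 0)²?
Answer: 7868025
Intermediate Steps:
H(a, q) = (2 + a)²*(a + q)² (H(a, q) = ((2 + a)*(a + q) + 0)² = ((2 + a)*(a + q))² = (2 + a)²*(a + q)²)
s = 2425 (s = 97*((2 + 3)²*(3 - 4)²) = 97*(5²*(-1)²) = 97*(25*1) = 97*25 = 2425)
(s + (-73 + 453))² = (2425 + (-73 + 453))² = (2425 + 380)² = 2805² = 7868025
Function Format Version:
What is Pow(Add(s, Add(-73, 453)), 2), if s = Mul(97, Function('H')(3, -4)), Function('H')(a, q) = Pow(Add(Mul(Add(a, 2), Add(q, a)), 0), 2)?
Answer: 7868025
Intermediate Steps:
Function('H')(a, q) = Mul(Pow(Add(2, a), 2), Pow(Add(a, q), 2)) (Function('H')(a, q) = Pow(Add(Mul(Add(2, a), Add(a, q)), 0), 2) = Pow(Mul(Add(2, a), Add(a, q)), 2) = Mul(Pow(Add(2, a), 2), Pow(Add(a, q), 2)))
s = 2425 (s = Mul(97, Mul(Pow(Add(2, 3), 2), Pow(Add(3, -4), 2))) = Mul(97, Mul(Pow(5, 2), Pow(-1, 2))) = Mul(97, Mul(25, 1)) = Mul(97, 25) = 2425)
Pow(Add(s, Add(-73, 453)), 2) = Pow(Add(2425, Add(-73, 453)), 2) = Pow(Add(2425, 380), 2) = Pow(2805, 2) = 7868025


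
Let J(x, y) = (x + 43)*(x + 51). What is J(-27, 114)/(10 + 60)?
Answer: 192/35 ≈ 5.4857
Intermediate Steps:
J(x, y) = (43 + x)*(51 + x)
J(-27, 114)/(10 + 60) = (2193 + (-27)² + 94*(-27))/(10 + 60) = (2193 + 729 - 2538)/70 = 384*(1/70) = 192/35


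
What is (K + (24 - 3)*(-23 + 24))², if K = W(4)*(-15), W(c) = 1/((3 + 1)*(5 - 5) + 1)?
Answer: 36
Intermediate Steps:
W(c) = 1 (W(c) = 1/(4*0 + 1) = 1/(0 + 1) = 1/1 = 1)
K = -15 (K = 1*(-15) = -15)
(K + (24 - 3)*(-23 + 24))² = (-15 + (24 - 3)*(-23 + 24))² = (-15 + 21*1)² = (-15 + 21)² = 6² = 36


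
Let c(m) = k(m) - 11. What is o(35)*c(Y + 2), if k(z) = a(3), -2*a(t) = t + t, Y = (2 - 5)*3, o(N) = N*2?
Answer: -980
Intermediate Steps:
o(N) = 2*N
Y = -9 (Y = -3*3 = -9)
a(t) = -t (a(t) = -(t + t)/2 = -t)
k(z) = -3 (k(z) = -1*3 = -3)
c(m) = -14 (c(m) = -3 - 11 = -14)
o(35)*c(Y + 2) = (2*35)*(-14) = 70*(-14) = -980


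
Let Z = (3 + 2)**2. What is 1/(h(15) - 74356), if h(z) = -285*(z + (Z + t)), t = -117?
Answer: -1/52411 ≈ -1.9080e-5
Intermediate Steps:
Z = 25 (Z = 5**2 = 25)
h(z) = 26220 - 285*z (h(z) = -285*(z + (25 - 117)) = -285*(z - 92) = -285*(-92 + z) = 26220 - 285*z)
1/(h(15) - 74356) = 1/((26220 - 285*15) - 74356) = 1/((26220 - 4275) - 74356) = 1/(21945 - 74356) = 1/(-52411) = -1/52411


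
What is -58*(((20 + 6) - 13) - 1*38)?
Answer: 1450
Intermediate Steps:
-58*(((20 + 6) - 13) - 1*38) = -58*((26 - 13) - 38) = -58*(13 - 38) = -58*(-25) = 1450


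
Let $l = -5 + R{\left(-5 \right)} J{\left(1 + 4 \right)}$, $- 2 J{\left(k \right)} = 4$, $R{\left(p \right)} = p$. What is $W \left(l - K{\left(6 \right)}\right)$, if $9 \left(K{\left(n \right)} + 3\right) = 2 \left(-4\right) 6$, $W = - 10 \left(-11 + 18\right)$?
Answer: $- \frac{2800}{3} \approx -933.33$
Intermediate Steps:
$J{\left(k \right)} = -2$ ($J{\left(k \right)} = \left(- \frac{1}{2}\right) 4 = -2$)
$W = -70$ ($W = \left(-10\right) 7 = -70$)
$l = 5$ ($l = -5 - -10 = -5 + 10 = 5$)
$K{\left(n \right)} = - \frac{25}{3}$ ($K{\left(n \right)} = -3 + \frac{2 \left(-4\right) 6}{9} = -3 + \frac{\left(-8\right) 6}{9} = -3 + \frac{1}{9} \left(-48\right) = -3 - \frac{16}{3} = - \frac{25}{3}$)
$W \left(l - K{\left(6 \right)}\right) = - 70 \left(5 - - \frac{25}{3}\right) = - 70 \left(5 + \frac{25}{3}\right) = \left(-70\right) \frac{40}{3} = - \frac{2800}{3}$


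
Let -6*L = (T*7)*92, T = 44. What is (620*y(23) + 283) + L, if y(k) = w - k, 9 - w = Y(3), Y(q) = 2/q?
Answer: -13533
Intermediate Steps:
w = 25/3 (w = 9 - 2/3 = 9 - 1*⅔ = 9 - ⅔ = 25/3 ≈ 8.3333)
y(k) = 25/3 - k
L = -14168/3 (L = -44*7*92/6 = -154*92/3 = -⅙*28336 = -14168/3 ≈ -4722.7)
(620*y(23) + 283) + L = (620*(25/3 - 1*23) + 283) - 14168/3 = (620*(25/3 - 23) + 283) - 14168/3 = (620*(-44/3) + 283) - 14168/3 = (-27280/3 + 283) - 14168/3 = -26431/3 - 14168/3 = -13533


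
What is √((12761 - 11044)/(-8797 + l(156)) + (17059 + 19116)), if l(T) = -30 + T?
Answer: 6*√75551316113/8671 ≈ 190.20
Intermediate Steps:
√((12761 - 11044)/(-8797 + l(156)) + (17059 + 19116)) = √((12761 - 11044)/(-8797 + (-30 + 156)) + (17059 + 19116)) = √(1717/(-8797 + 126) + 36175) = √(1717/(-8671) + 36175) = √(1717*(-1/8671) + 36175) = √(-1717/8671 + 36175) = √(313671708/8671) = 6*√75551316113/8671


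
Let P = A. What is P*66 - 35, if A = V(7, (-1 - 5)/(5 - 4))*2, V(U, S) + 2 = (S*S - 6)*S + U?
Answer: -23135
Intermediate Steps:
V(U, S) = -2 + U + S*(-6 + S²) (V(U, S) = -2 + ((S*S - 6)*S + U) = -2 + ((S² - 6)*S + U) = -2 + ((-6 + S²)*S + U) = -2 + (S*(-6 + S²) + U) = -2 + (U + S*(-6 + S²)) = -2 + U + S*(-6 + S²))
A = -350 (A = (-2 + 7 + ((-1 - 5)/(5 - 4))³ - 6*(-1 - 5)/(5 - 4))*2 = (-2 + 7 + (-6/1)³ - (-36)/1)*2 = (-2 + 7 + (-6*1)³ - (-36))*2 = (-2 + 7 + (-6)³ - 6*(-6))*2 = (-2 + 7 - 216 + 36)*2 = -175*2 = -350)
P = -350
P*66 - 35 = -350*66 - 35 = -23100 - 35 = -23135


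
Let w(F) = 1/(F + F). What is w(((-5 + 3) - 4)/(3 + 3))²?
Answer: ¼ ≈ 0.25000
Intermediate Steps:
w(F) = 1/(2*F)
w(((-5 + 3) - 4)/(3 + 3))² = (1/(2*((((-5 + 3) - 4)/(3 + 3)))))² = (1/(2*(((-2 - 4)/6))))² = (1/(2*((-6*⅙))))² = ((½)/(-1))² = ((½)*(-1))² = (-½)² = ¼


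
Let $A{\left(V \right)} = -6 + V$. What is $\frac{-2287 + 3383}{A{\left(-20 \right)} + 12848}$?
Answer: $\frac{548}{6411} \approx 0.085478$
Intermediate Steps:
$\frac{-2287 + 3383}{A{\left(-20 \right)} + 12848} = \frac{-2287 + 3383}{\left(-6 - 20\right) + 12848} = \frac{1096}{-26 + 12848} = \frac{1096}{12822} = 1096 \cdot \frac{1}{12822} = \frac{548}{6411}$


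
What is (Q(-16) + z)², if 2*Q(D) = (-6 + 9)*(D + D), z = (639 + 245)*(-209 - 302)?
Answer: 204097939984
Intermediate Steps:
z = -451724 (z = 884*(-511) = -451724)
Q(D) = 3*D (Q(D) = ((-6 + 9)*(D + D))/2 = (3*(2*D))/2 = (6*D)/2 = 3*D)
(Q(-16) + z)² = (3*(-16) - 451724)² = (-48 - 451724)² = (-451772)² = 204097939984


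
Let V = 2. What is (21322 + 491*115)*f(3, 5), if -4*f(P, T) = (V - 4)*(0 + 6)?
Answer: 233361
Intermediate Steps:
f(P, T) = 3 (f(P, T) = -(2 - 4)*(0 + 6)/4 = -(-1)*6/2 = -¼*(-12) = 3)
(21322 + 491*115)*f(3, 5) = (21322 + 491*115)*3 = (21322 + 56465)*3 = 77787*3 = 233361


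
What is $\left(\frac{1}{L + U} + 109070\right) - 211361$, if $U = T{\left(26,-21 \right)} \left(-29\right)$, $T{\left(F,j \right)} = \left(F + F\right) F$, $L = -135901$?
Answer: $- \frac{17912074720}{175109} \approx -1.0229 \cdot 10^{5}$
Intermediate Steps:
$T{\left(F,j \right)} = 2 F^{2}$ ($T{\left(F,j \right)} = 2 F F = 2 F^{2}$)
$U = -39208$ ($U = 2 \cdot 26^{2} \left(-29\right) = 2 \cdot 676 \left(-29\right) = 1352 \left(-29\right) = -39208$)
$\left(\frac{1}{L + U} + 109070\right) - 211361 = \left(\frac{1}{-135901 - 39208} + 109070\right) - 211361 = \left(\frac{1}{-175109} + 109070\right) - 211361 = \left(- \frac{1}{175109} + 109070\right) - 211361 = \frac{19099138629}{175109} - 211361 = - \frac{17912074720}{175109}$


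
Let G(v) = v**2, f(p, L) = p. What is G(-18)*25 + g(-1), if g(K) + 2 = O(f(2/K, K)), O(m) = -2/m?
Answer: 8099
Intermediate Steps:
g(K) = -2 - K (g(K) = -2 - 2*K/2 = -2 - K)
G(-18)*25 + g(-1) = (-18)**2*25 + (-2 - 1*(-1)) = 324*25 + (-2 + 1) = 8100 - 1 = 8099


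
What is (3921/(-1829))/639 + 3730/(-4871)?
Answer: -1459488607/1897629567 ≈ -0.76911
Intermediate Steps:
(3921/(-1829))/639 + 3730/(-4871) = (3921*(-1/1829))*(1/639) + 3730*(-1/4871) = -3921/1829*1/639 - 3730/4871 = -1307/389577 - 3730/4871 = -1459488607/1897629567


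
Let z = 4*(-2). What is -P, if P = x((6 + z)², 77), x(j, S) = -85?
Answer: 85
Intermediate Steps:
z = -8
P = -85
-P = -1*(-85) = 85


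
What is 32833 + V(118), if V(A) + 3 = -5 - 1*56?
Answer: 32769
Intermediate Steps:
V(A) = -64 (V(A) = -3 + (-5 - 1*56) = -3 + (-5 - 56) = -3 - 61 = -64)
32833 + V(118) = 32833 - 64 = 32769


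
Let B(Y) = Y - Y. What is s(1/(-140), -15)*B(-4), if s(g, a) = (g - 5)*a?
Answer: 0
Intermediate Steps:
B(Y) = 0
s(g, a) = a*(-5 + g) (s(g, a) = (-5 + g)*a = a*(-5 + g))
s(1/(-140), -15)*B(-4) = -15*(-5 + 1/(-140))*0 = -15*(-5 - 1/140)*0 = -15*(-701/140)*0 = (2103/28)*0 = 0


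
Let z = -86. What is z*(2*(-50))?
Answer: 8600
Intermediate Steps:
z*(2*(-50)) = -172*(-50) = -86*(-100) = 8600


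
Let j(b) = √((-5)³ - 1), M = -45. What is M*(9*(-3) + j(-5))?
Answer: 1215 - 135*I*√14 ≈ 1215.0 - 505.12*I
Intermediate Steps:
j(b) = 3*I*√14 (j(b) = √(-125 - 1) = √(-126) = 3*I*√14)
M*(9*(-3) + j(-5)) = -45*(9*(-3) + 3*I*√14) = -45*(-27 + 3*I*√14) = 1215 - 135*I*√14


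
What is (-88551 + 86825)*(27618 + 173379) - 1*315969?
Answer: -347236791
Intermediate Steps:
(-88551 + 86825)*(27618 + 173379) - 1*315969 = -1726*200997 - 315969 = -346920822 - 315969 = -347236791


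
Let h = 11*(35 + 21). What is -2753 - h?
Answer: -3369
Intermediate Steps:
h = 616 (h = 11*56 = 616)
-2753 - h = -2753 - 1*616 = -2753 - 616 = -3369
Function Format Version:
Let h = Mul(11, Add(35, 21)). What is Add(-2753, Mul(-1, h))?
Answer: -3369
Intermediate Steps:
h = 616 (h = Mul(11, 56) = 616)
Add(-2753, Mul(-1, h)) = Add(-2753, Mul(-1, 616)) = Add(-2753, -616) = -3369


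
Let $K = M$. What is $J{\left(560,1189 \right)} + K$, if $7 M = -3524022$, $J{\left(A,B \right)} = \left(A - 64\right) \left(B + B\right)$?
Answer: $\frac{4732394}{7} \approx 6.7606 \cdot 10^{5}$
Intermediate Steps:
$J{\left(A,B \right)} = 2 B \left(-64 + A\right)$ ($J{\left(A,B \right)} = \left(-64 + A\right) 2 B = 2 B \left(-64 + A\right)$)
$M = - \frac{3524022}{7}$ ($M = \frac{1}{7} \left(-3524022\right) = - \frac{3524022}{7} \approx -5.0343 \cdot 10^{5}$)
$K = - \frac{3524022}{7} \approx -5.0343 \cdot 10^{5}$
$J{\left(560,1189 \right)} + K = 2 \cdot 1189 \left(-64 + 560\right) - \frac{3524022}{7} = 2 \cdot 1189 \cdot 496 - \frac{3524022}{7} = 1179488 - \frac{3524022}{7} = \frac{4732394}{7}$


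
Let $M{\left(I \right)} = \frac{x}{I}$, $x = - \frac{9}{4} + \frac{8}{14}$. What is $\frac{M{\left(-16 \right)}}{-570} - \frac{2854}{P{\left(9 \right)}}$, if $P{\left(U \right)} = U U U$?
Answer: $- \frac{242943901}{62052480} \approx -3.9151$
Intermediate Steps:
$P{\left(U \right)} = U^{3}$ ($P{\left(U \right)} = U^{2} U = U^{3}$)
$x = - \frac{47}{28}$ ($x = \left(-9\right) \frac{1}{4} + 8 \cdot \frac{1}{14} = - \frac{9}{4} + \frac{4}{7} = - \frac{47}{28} \approx -1.6786$)
$M{\left(I \right)} = - \frac{47}{28 I}$
$\frac{M{\left(-16 \right)}}{-570} - \frac{2854}{P{\left(9 \right)}} = \frac{\left(- \frac{47}{28}\right) \frac{1}{-16}}{-570} - \frac{2854}{9^{3}} = \left(- \frac{47}{28}\right) \left(- \frac{1}{16}\right) \left(- \frac{1}{570}\right) - \frac{2854}{729} = \frac{47}{448} \left(- \frac{1}{570}\right) - \frac{2854}{729} = - \frac{47}{255360} - \frac{2854}{729} = - \frac{242943901}{62052480}$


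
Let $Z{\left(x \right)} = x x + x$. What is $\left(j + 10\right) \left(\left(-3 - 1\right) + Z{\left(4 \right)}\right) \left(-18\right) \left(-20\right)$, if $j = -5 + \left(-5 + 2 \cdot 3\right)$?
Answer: $34560$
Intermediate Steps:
$j = -4$ ($j = -5 + \left(-5 + 6\right) = -5 + 1 = -4$)
$Z{\left(x \right)} = x + x^{2}$ ($Z{\left(x \right)} = x^{2} + x = x + x^{2}$)
$\left(j + 10\right) \left(\left(-3 - 1\right) + Z{\left(4 \right)}\right) \left(-18\right) \left(-20\right) = \left(-4 + 10\right) \left(\left(-3 - 1\right) + 4 \left(1 + 4\right)\right) \left(-18\right) \left(-20\right) = 6 \left(\left(-3 - 1\right) + 4 \cdot 5\right) \left(-18\right) \left(-20\right) = 6 \left(-4 + 20\right) \left(-18\right) \left(-20\right) = 6 \cdot 16 \left(-18\right) \left(-20\right) = 96 \left(-18\right) \left(-20\right) = \left(-1728\right) \left(-20\right) = 34560$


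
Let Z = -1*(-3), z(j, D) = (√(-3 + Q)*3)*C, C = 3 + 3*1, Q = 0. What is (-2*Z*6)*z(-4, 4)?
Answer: -648*I*√3 ≈ -1122.4*I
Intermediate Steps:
C = 6 (C = 3 + 3 = 6)
z(j, D) = 18*I*√3 (z(j, D) = (√(-3 + 0)*3)*6 = (√(-3)*3)*6 = ((I*√3)*3)*6 = (3*I*√3)*6 = 18*I*√3)
Z = 3
(-2*Z*6)*z(-4, 4) = (-2*3*6)*(18*I*√3) = (-6*6)*(18*I*√3) = -648*I*√3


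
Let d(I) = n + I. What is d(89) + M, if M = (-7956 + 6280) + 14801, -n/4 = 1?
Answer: 13210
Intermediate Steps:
n = -4 (n = -4*1 = -4)
d(I) = -4 + I
M = 13125 (M = -1676 + 14801 = 13125)
d(89) + M = (-4 + 89) + 13125 = 85 + 13125 = 13210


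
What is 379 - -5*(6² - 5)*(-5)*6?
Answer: -4271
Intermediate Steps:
379 - -5*(6² - 5)*(-5)*6 = 379 - -5*(36 - 5)*(-5)*6 = 379 - -5*31*(-5)*6 = 379 - (-155*(-5))*6 = 379 - 775*6 = 379 - 1*4650 = 379 - 4650 = -4271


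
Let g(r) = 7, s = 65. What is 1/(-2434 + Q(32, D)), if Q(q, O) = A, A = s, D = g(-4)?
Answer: -1/2369 ≈ -0.00042212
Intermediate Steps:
D = 7
A = 65
Q(q, O) = 65
1/(-2434 + Q(32, D)) = 1/(-2434 + 65) = 1/(-2369) = -1/2369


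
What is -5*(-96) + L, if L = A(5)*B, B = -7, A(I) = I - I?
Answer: 480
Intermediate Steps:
A(I) = 0
L = 0 (L = 0*(-7) = 0)
-5*(-96) + L = -5*(-96) + 0 = 480 + 0 = 480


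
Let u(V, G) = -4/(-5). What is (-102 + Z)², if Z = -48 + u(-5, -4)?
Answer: 556516/25 ≈ 22261.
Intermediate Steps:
u(V, G) = ⅘ (u(V, G) = -4*(-⅕) = ⅘)
Z = -236/5 (Z = -48 + ⅘ = -236/5 ≈ -47.200)
(-102 + Z)² = (-102 - 236/5)² = (-746/5)² = 556516/25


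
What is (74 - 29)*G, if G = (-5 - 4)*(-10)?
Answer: 4050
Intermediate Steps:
G = 90 (G = -9*(-10) = 90)
(74 - 29)*G = (74 - 29)*90 = 45*90 = 4050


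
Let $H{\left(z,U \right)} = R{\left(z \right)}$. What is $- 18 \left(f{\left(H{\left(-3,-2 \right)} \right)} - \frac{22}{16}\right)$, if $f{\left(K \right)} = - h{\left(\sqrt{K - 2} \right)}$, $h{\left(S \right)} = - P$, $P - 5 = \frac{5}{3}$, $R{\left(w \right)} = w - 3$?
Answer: $- \frac{381}{4} \approx -95.25$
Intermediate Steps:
$R{\left(w \right)} = -3 + w$
$P = \frac{20}{3}$ ($P = 5 + \frac{5}{3} = \frac{20}{3} \approx 6.6667$)
$H{\left(z,U \right)} = -3 + z$
$h{\left(S \right)} = - \frac{20}{3}$ ($h{\left(S \right)} = \left(-1\right) \frac{20}{3} = - \frac{20}{3}$)
$f{\left(K \right)} = \frac{20}{3}$ ($f{\left(K \right)} = \left(-1\right) \left(- \frac{20}{3}\right) = \frac{20}{3}$)
$- 18 \left(f{\left(H{\left(-3,-2 \right)} \right)} - \frac{22}{16}\right) = - 18 \left(\frac{20}{3} - \frac{22}{16}\right) = - 18 \left(\frac{20}{3} - 22 \cdot \frac{1}{16}\right) = - 18 \left(\frac{20}{3} - \frac{11}{8}\right) = \left(-18\right) \frac{127}{24} = - \frac{381}{4}$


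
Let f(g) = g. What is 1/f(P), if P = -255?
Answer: -1/255 ≈ -0.0039216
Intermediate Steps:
1/f(P) = 1/(-255) = -1/255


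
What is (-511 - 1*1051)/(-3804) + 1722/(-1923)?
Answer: -591127/1219182 ≈ -0.48486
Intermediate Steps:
(-511 - 1*1051)/(-3804) + 1722/(-1923) = (-511 - 1051)*(-1/3804) + 1722*(-1/1923) = -1562*(-1/3804) - 574/641 = 781/1902 - 574/641 = -591127/1219182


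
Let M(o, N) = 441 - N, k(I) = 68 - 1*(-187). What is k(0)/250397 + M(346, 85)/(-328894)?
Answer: -2636681/41177035459 ≈ -6.4033e-5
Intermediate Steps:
k(I) = 255 (k(I) = 68 + 187 = 255)
k(0)/250397 + M(346, 85)/(-328894) = 255/250397 + (441 - 1*85)/(-328894) = 255*(1/250397) + (441 - 85)*(-1/328894) = 255/250397 + 356*(-1/328894) = 255/250397 - 178/164447 = -2636681/41177035459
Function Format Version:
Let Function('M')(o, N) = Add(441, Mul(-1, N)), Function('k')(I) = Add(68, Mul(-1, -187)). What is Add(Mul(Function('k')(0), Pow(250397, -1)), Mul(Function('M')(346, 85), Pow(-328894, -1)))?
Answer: Rational(-2636681, 41177035459) ≈ -6.4033e-5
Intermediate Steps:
Function('k')(I) = 255 (Function('k')(I) = Add(68, 187) = 255)
Add(Mul(Function('k')(0), Pow(250397, -1)), Mul(Function('M')(346, 85), Pow(-328894, -1))) = Add(Mul(255, Pow(250397, -1)), Mul(Add(441, Mul(-1, 85)), Pow(-328894, -1))) = Add(Mul(255, Rational(1, 250397)), Mul(Add(441, -85), Rational(-1, 328894))) = Add(Rational(255, 250397), Mul(356, Rational(-1, 328894))) = Add(Rational(255, 250397), Rational(-178, 164447)) = Rational(-2636681, 41177035459)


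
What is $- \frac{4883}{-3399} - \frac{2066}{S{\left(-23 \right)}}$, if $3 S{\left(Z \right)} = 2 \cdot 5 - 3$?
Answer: $- \frac{21032821}{23793} \approx -883.99$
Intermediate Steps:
$S{\left(Z \right)} = \frac{7}{3}$ ($S{\left(Z \right)} = \frac{2 \cdot 5 - 3}{3} = \frac{10 - 3}{3} = \frac{1}{3} \cdot 7 = \frac{7}{3}$)
$- \frac{4883}{-3399} - \frac{2066}{S{\left(-23 \right)}} = - \frac{4883}{-3399} - \frac{2066}{\frac{7}{3}} = \left(-4883\right) \left(- \frac{1}{3399}\right) - \frac{6198}{7} = \frac{4883}{3399} - \frac{6198}{7} = - \frac{21032821}{23793}$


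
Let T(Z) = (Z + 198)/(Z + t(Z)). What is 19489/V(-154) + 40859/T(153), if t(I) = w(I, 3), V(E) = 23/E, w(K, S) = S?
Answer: -23252726/207 ≈ -1.1233e+5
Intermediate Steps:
t(I) = 3
T(Z) = (198 + Z)/(3 + Z) (T(Z) = (Z + 198)/(Z + 3) = (198 + Z)/(3 + Z))
19489/V(-154) + 40859/T(153) = 19489/((23/(-154))) + 40859/(((198 + 153)/(3 + 153))) = 19489/((23*(-1/154))) + 40859/((351/156)) = 19489/(-23/154) + 40859/(((1/156)*351)) = 19489*(-154/23) + 40859/(9/4) = -3001306/23 + 40859*(4/9) = -3001306/23 + 163436/9 = -23252726/207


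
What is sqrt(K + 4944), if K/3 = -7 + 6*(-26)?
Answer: 9*sqrt(55) ≈ 66.746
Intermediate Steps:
K = -489 (K = 3*(-7 + 6*(-26)) = 3*(-7 - 156) = 3*(-163) = -489)
sqrt(K + 4944) = sqrt(-489 + 4944) = sqrt(4455) = 9*sqrt(55)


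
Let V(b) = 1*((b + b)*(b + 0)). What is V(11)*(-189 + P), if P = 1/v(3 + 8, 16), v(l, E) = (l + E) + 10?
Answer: -1692064/37 ≈ -45731.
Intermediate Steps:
v(l, E) = 10 + E + l (v(l, E) = (E + l) + 10 = 10 + E + l)
V(b) = 2*b² (V(b) = 1*((2*b)*b) = 1*(2*b²) = 2*b²)
P = 1/37 (P = 1/(10 + 16 + (3 + 8)) = 1/(10 + 16 + 11) = 1/37 ≈ 0.027027)
V(11)*(-189 + P) = (2*11²)*(-189 + 1/37) = (2*121)*(-6992/37) = 242*(-6992/37) = -1692064/37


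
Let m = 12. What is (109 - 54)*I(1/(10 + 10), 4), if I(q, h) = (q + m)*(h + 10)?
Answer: 18557/2 ≈ 9278.5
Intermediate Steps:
I(q, h) = (10 + h)*(12 + q) (I(q, h) = (q + 12)*(h + 10) = (12 + q)*(10 + h) = (10 + h)*(12 + q))
(109 - 54)*I(1/(10 + 10), 4) = (109 - 54)*(120 + 10/(10 + 10) + 12*4 + 4/(10 + 10)) = 55*(120 + 10/20 + 48 + 4/20) = 55*(120 + 10*(1/20) + 48 + 4*(1/20)) = 55*(120 + ½ + 48 + ⅕) = 55*(1687/10) = 18557/2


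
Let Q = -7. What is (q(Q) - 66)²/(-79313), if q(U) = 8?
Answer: -3364/79313 ≈ -0.042414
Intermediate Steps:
(q(Q) - 66)²/(-79313) = (8 - 66)²/(-79313) = (-58)²*(-1/79313) = 3364*(-1/79313) = -3364/79313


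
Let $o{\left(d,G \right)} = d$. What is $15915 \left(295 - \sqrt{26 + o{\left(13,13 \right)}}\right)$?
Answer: $4694925 - 15915 \sqrt{39} \approx 4.5955 \cdot 10^{6}$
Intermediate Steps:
$15915 \left(295 - \sqrt{26 + o{\left(13,13 \right)}}\right) = 15915 \left(295 - \sqrt{26 + 13}\right) = 15915 \left(295 - \sqrt{39}\right) = 4694925 - 15915 \sqrt{39}$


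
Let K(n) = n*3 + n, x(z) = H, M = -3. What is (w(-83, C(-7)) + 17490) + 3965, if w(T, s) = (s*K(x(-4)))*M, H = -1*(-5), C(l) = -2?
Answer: 21575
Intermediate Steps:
H = 5
x(z) = 5
K(n) = 4*n (K(n) = 3*n + n = 4*n)
w(T, s) = -60*s (w(T, s) = (s*(4*5))*(-3) = (s*20)*(-3) = (20*s)*(-3) = -60*s)
(w(-83, C(-7)) + 17490) + 3965 = (-60*(-2) + 17490) + 3965 = (120 + 17490) + 3965 = 17610 + 3965 = 21575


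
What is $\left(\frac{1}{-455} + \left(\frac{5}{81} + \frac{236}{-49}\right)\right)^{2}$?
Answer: $\frac{1505975661124}{66556260225} \approx 22.627$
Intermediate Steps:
$\left(\frac{1}{-455} + \left(\frac{5}{81} + \frac{236}{-49}\right)\right)^{2} = \left(- \frac{1}{455} + \left(5 \cdot \frac{1}{81} + 236 \left(- \frac{1}{49}\right)\right)\right)^{2} = \left(- \frac{1}{455} + \left(\frac{5}{81} - \frac{236}{49}\right)\right)^{2} = \left(- \frac{1}{455} - \frac{18871}{3969}\right)^{2} = \left(- \frac{1227182}{257985}\right)^{2} = \frac{1505975661124}{66556260225}$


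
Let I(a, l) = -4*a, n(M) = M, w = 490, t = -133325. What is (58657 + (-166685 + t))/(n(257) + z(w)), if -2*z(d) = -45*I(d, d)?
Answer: 241353/43843 ≈ 5.5049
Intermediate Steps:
z(d) = -90*d (z(d) = -(-45)*(-4*d)/2 = -90*d)
(58657 + (-166685 + t))/(n(257) + z(w)) = (58657 + (-166685 - 133325))/(257 - 90*490) = (58657 - 300010)/(257 - 44100) = -241353/(-43843) = -241353*(-1/43843) = 241353/43843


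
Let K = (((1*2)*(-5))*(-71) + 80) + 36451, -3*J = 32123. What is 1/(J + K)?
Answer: 3/79600 ≈ 3.7688e-5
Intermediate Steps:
J = -32123/3 (J = -1/3*32123 = -32123/3 ≈ -10708.)
K = 37241 (K = ((2*(-5))*(-71) + 80) + 36451 = (-10*(-71) + 80) + 36451 = (710 + 80) + 36451 = 790 + 36451 = 37241)
1/(J + K) = 1/(-32123/3 + 37241) = 1/(79600/3) = 3/79600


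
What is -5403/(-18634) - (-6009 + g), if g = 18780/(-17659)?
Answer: 1977753714351/329057806 ≈ 6010.4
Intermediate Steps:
g = -18780/17659 (g = 18780*(-1/17659) = -18780/17659 ≈ -1.0635)
-5403/(-18634) - (-6009 + g) = -5403/(-18634) - (-6009 - 18780/17659) = -5403*(-1/18634) - 1*(-106131711/17659) = 5403/18634 + 106131711/17659 = 1977753714351/329057806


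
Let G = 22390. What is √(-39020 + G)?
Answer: I*√16630 ≈ 128.96*I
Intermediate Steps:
√(-39020 + G) = √(-39020 + 22390) = √(-16630) = I*√16630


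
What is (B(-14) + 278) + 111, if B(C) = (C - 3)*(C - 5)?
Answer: 712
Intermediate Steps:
B(C) = (-5 + C)*(-3 + C) (B(C) = (-3 + C)*(-5 + C) = (-5 + C)*(-3 + C))
(B(-14) + 278) + 111 = ((15 + (-14)² - 8*(-14)) + 278) + 111 = ((15 + 196 + 112) + 278) + 111 = (323 + 278) + 111 = 601 + 111 = 712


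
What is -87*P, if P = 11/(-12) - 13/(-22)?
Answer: 1247/44 ≈ 28.341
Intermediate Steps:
P = -43/132 (P = 11*(-1/12) - 13*(-1/22) = -11/12 + 13/22 = -43/132 ≈ -0.32576)
-87*P = -87*(-43/132) = 1247/44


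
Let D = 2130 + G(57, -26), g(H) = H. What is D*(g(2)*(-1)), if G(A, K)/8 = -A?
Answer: -3348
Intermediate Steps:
G(A, K) = -8*A (G(A, K) = 8*(-A) = -8*A)
D = 1674 (D = 2130 - 8*57 = 2130 - 456 = 1674)
D*(g(2)*(-1)) = 1674*(2*(-1)) = 1674*(-2) = -3348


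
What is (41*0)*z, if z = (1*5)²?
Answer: 0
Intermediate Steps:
z = 25 (z = 5² = 25)
(41*0)*z = (41*0)*25 = 0*25 = 0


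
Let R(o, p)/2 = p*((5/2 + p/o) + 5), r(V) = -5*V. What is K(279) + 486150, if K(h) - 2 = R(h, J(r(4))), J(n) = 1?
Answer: 135640595/279 ≈ 4.8617e+5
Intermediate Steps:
R(o, p) = 2*p*(15/2 + p/o) (R(o, p) = 2*(p*((5/2 + p/o) + 5)) = 2*(p*(15/2 + p/o)) = 2*p*(15/2 + p/o))
K(h) = 2 + (2 + 15*h)/h (K(h) = 2 + 1*(2*1 + 15*h)/h = 2 + 1*(2 + 15*h)/h = 2 + (2 + 15*h)/h)
K(279) + 486150 = (17 + 2/279) + 486150 = 4745/279 + 486150 = 135640595/279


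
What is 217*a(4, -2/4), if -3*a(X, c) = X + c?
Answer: -1519/6 ≈ -253.17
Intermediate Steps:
a(X, c) = -X/3 - c/3 (a(X, c) = -(X + c)/3 = -X/3 - c/3)
217*a(4, -2/4) = 217*(-⅓*4 - (-2)/(3*4)) = 217*(-4/3 - (-2)/(3*4)) = 217*(-4/3 - ⅓*(-½)) = 217*(-4/3 + ⅙) = 217*(-7/6) = -1519/6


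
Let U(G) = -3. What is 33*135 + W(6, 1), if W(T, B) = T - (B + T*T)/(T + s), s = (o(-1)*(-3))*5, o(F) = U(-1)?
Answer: 227474/51 ≈ 4460.3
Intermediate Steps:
o(F) = -3
s = 45 (s = -3*(-3)*5 = 9*5 = 45)
W(T, B) = T - (B + T²)/(45 + T) (W(T, B) = T - (B + T*T)/(T + 45) = T - (B + T²)/(45 + T))
33*135 + W(6, 1) = 33*135 + (-1*1 + 45*6)/(45 + 6) = 4455 + (-1 + 270)/51 = 4455 + (1/51)*269 = 4455 + 269/51 = 227474/51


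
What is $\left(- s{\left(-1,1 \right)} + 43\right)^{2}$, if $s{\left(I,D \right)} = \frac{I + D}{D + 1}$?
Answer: $1849$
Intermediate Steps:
$s{\left(I,D \right)} = \frac{D + I}{1 + D}$
$\left(- s{\left(-1,1 \right)} + 43\right)^{2} = \left(- \frac{1 - 1}{1 + 1} + 43\right)^{2} = \left(- \frac{0}{2} + 43\right)^{2} = \left(\left(-1\right) 0 + 43\right)^{2} = \left(0 + 43\right)^{2} = 43^{2} = 1849$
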